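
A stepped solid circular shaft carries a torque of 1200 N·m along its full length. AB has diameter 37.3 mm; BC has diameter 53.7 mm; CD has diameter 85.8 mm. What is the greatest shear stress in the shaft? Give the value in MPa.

Under the same torque, τ_max = 16T/(πd³) is largest where d is smallest — segment AB (d = 37.3 mm).
τ_max = 16·1200/(π·(0.0373)³) = 1.178×10^8 Pa.

118 MPa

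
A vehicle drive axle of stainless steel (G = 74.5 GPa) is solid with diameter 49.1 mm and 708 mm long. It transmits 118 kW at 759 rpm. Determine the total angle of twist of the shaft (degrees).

1.42°

ω = 2π·759/60 = 79.48 rad/s, so T = P/ω = 118×10³ / 79.48 = 1485 N·m.
J = πd⁴/32 = π(0.0491)⁴/32 = 5.706×10^-7 m⁴.
θ = T·L/(G·J) = 1485 × 0.708 / (74.5×10⁹ × 5.706×10^-7) = 0.02473 rad.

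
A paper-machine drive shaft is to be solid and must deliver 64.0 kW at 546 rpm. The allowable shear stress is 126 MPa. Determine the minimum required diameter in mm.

35.6 mm

ω = 2π·546/60 = 57.18 rad/s, so T = P/ω = 64.0×10³ / 57.18 = 1119 N·m.
For a solid shaft τ_max = 16T/(πd³), so d = (16T/(π τ_allow))^(1/3) = (16·1119/(π·1.26×10^8))^(1/3) = 0.03563 m.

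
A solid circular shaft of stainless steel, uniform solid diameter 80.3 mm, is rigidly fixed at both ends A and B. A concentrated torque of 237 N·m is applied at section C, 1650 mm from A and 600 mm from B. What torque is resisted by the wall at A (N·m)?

63.2 N·m

With uniform GJ and both ends fixed, compatibility θ_AC = θ_CB gives T_A·a = T_B·b, together with T_A + T_B = T₀.
T_A = T₀·b/(a+b) = 237.0·600/2250 = 63.20 N·m; T_B = 173.8 N·m.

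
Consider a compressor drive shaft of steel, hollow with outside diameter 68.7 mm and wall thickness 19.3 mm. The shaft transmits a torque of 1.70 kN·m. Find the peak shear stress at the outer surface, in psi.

J = π(d_o⁴ − d_i⁴)/32 = π(0.0687⁴ − 0.0301⁴)/32 = 2.106×10^-6 m⁴.
τ_max = T·r/J = 1700 × 0.0343 / 2.106×10^-6 = 2.772×10^7 Pa.

4020 psi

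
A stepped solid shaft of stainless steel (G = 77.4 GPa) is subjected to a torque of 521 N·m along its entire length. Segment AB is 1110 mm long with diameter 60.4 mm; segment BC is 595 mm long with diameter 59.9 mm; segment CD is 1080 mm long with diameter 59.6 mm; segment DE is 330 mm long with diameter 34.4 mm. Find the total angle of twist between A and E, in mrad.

J_AB = π(0.0604)⁴/32 = 1.31×10^-6 m⁴; J_BC = π(0.0599)⁴/32 = 1.26×10^-6 m⁴; J_CD = π(0.0596)⁴/32 = 1.24×10^-6 m⁴; J_DE = π(0.0344)⁴/32 = 1.37×10^-7 m⁴.
θ = (T/G)·Σ L_i/J_i = (521.0/77.4×10⁹)·(1.11/1.31×10^-6 + 0.595/1.26×10^-6 + 1.08/1.24×10^-6 + 0.330/1.37×10^-7) = 0.03091 rad.

30.9 mrad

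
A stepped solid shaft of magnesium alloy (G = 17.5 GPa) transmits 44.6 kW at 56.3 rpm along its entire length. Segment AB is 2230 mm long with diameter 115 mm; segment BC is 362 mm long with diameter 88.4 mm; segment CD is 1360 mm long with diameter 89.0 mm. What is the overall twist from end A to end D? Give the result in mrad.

ω = 2π·56.3/60 = 5.896 rad/s, so T = P/ω = 44.6×10³ / 5.896 = 7565 N·m.
J_AB = π(0.115)⁴/32 = 1.72×10^-5 m⁴; J_BC = π(0.0884)⁴/32 = 6.00×10^-6 m⁴; J_CD = π(0.0890)⁴/32 = 6.16×10^-6 m⁴.
θ = (T/G)·Σ L_i/J_i = (7565/17.5×10⁹)·(2.23/1.72×10^-5 + 0.362/6.00×10^-6 + 1.36/6.16×10^-6) = 0.1777 rad.

178 mrad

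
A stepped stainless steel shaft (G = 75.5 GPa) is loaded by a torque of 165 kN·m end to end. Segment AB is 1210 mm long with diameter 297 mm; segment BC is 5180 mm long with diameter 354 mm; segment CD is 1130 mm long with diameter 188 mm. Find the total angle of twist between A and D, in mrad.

30.9 mrad

J_AB = π(0.297)⁴/32 = 7.64×10^-4 m⁴; J_BC = π(0.354)⁴/32 = 1.54×10^-3 m⁴; J_CD = π(0.188)⁴/32 = 1.23×10^-4 m⁴.
θ = (T/G)·Σ L_i/J_i = (165000/75.5×10⁹)·(1.21/7.64×10^-4 + 5.18/1.54×10^-3 + 1.13/1.23×10^-4) = 0.03094 rad.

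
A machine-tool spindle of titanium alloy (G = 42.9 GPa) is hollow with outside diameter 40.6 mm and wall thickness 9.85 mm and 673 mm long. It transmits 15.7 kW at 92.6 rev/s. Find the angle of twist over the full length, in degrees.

ω = 2π·92.6 = 581.8 rad/s, so T = P/ω = 15.7×10³ / 581.8 = 26.98 N·m.
J = π(d_o⁴ − d_i⁴)/32 = π(0.0406⁴ − 0.0209⁴)/32 = 2.480×10^-7 m⁴.
θ = T·L/(G·J) = 26.98 × 0.673 / (42.9×10⁹ × 2.480×10^-7) = 1.707×10^-3 rad.

0.0978°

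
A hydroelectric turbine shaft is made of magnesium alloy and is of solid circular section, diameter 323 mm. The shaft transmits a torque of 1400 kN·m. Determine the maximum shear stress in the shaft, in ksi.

30.7 ksi

J = πd⁴/32 = π(0.323)⁴/32 = 1.069×10^-3 m⁴.
τ_max = T·r/J = 1.400e6 × 0.162 / 1.069×10^-3 = 2.116×10^8 Pa.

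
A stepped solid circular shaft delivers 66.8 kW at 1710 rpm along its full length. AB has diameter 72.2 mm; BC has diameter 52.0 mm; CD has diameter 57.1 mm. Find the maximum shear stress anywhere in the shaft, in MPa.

ω = 2π·1710/60 = 179.1 rad/s, so T = P/ω = 66.8×10³ / 179.1 = 373.0 N·m.
Under the same torque, τ_max = 16T/(πd³) is largest where d is smallest — segment BC (d = 52.0 mm).
τ_max = 16·373.0/(π·(0.0520)³) = 1.351×10^7 Pa.

13.5 MPa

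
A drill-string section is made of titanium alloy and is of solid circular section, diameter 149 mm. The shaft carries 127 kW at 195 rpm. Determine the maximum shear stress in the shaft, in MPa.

ω = 2π·195/60 = 20.42 rad/s, so T = P/ω = 127×10³ / 20.42 = 6219 N·m.
J = πd⁴/32 = π(0.149)⁴/32 = 4.839×10^-5 m⁴.
τ_max = T·r/J = 6219 × 0.0745 / 4.839×10^-5 = 9.575×10^6 Pa.

9.58 MPa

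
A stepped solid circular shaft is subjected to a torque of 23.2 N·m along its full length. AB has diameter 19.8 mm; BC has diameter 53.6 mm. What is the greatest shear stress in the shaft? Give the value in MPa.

15.2 MPa

Under the same torque, τ_max = 16T/(πd³) is largest where d is smallest — segment AB (d = 19.8 mm).
τ_max = 16·23.20/(π·(0.0198)³) = 1.522×10^7 Pa.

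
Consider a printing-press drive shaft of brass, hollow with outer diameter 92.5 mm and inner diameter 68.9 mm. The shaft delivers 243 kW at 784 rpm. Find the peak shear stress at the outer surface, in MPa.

ω = 2π·784/60 = 82.10 rad/s, so T = P/ω = 243×10³ / 82.10 = 2960 N·m.
J = π(d_o⁴ − d_i⁴)/32 = π(0.0925⁴ − 0.0689⁴)/32 = 4.975×10^-6 m⁴.
τ_max = T·r/J = 2960 × 0.0462 / 4.975×10^-6 = 2.752×10^7 Pa.

27.5 MPa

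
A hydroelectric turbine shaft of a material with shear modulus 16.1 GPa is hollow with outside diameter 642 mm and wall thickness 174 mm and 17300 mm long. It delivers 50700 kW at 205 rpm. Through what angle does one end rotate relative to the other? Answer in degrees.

9.12°

ω = 2π·205/60 = 21.47 rad/s, so T = P/ω = 50700×10³ / 21.47 = 2.362e6 N·m.
J = π(d_o⁴ − d_i⁴)/32 = π(0.642⁴ − 0.294⁴)/32 = 0.01594 m⁴.
θ = T·L/(G·J) = 2.362e6 × 17.3 / (16.1×10⁹ × 0.01594) = 0.1592 rad.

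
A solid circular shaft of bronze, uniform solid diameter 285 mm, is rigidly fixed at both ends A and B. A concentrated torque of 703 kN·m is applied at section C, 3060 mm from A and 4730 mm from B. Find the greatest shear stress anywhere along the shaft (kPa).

93900 kPa

With uniform GJ and both ends fixed, compatibility θ_AC = θ_CB gives T_A·a = T_B·b, together with T_A + T_B = T₀.
T_A = T₀·b/(a+b) = 703000·4730/7790 = 426900 N·m; T_B = 276100 N·m.
τ in each portion: τ_AC = 9.39×10^7 Pa, τ_CB = 6.08×10^7 Pa; maximum is in AC.
τ_max = T_AC·r/J = 426900·0.142/6.48×10^-4 = 9.391×10^7 Pa.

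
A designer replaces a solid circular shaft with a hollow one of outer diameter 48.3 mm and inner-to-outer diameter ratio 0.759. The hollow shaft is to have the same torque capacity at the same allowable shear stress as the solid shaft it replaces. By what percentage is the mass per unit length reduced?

Equal τ_max and T ⇒ the solid shaft needs d_s³ = d_o³(1−k⁴), so d_s = 48.3·(1−0.759⁴)^(1/3) = 42.22 mm.
Area ratio A_h/A_s = d_o²(1−k²)/d_s² = (1−k²)/(1−k⁴)^(2/3) = 0.5547.
Mass saving = 1 − 0.5547 = 44.5 %.

44.5 %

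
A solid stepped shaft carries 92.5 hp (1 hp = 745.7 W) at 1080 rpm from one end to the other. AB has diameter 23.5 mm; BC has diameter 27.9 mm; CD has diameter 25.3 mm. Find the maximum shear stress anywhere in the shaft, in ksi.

ω = 2π·1080/60 = 113.1 rad/s, so T = P/ω = 92.5×745.7 / 113.1 = 609.9 N·m.
Under the same torque, τ_max = 16T/(πd³) is largest where d is smallest — segment AB (d = 23.5 mm).
τ_max = 16·609.9/(π·(0.0235)³) = 2.393×10^8 Pa.

34.7 ksi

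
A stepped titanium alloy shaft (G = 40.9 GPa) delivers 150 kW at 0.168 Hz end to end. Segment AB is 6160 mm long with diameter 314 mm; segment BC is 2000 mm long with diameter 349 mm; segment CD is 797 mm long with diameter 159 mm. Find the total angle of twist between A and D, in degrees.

4.09°

ω = 2π·0.168 = 1.056 rad/s, so T = P/ω = 150×10³ / 1.056 = 142100 N·m.
J_AB = π(0.314)⁴/32 = 9.54×10^-4 m⁴; J_BC = π(0.349)⁴/32 = 1.46×10^-3 m⁴; J_CD = π(0.159)⁴/32 = 6.27×10^-5 m⁴.
θ = (T/G)·Σ L_i/J_i = (142100/40.9×10⁹)·(6.16/9.54×10^-4 + 2.00/1.46×10^-3 + 0.797/6.27×10^-5) = 0.07133 rad.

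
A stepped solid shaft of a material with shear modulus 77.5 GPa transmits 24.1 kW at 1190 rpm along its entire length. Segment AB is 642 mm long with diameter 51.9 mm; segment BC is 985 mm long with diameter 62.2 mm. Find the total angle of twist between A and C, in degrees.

0.225°

ω = 2π·1190/60 = 124.6 rad/s, so T = P/ω = 24.1×10³ / 124.6 = 193.4 N·m.
J_AB = π(0.0519)⁴/32 = 7.12×10^-7 m⁴; J_BC = π(0.0622)⁴/32 = 1.47×10^-6 m⁴.
θ = (T/G)·Σ L_i/J_i = (193.4/77.5×10⁹)·(0.642/7.12×10^-7 + 0.985/1.47×10^-6) = 3.922×10^-3 rad.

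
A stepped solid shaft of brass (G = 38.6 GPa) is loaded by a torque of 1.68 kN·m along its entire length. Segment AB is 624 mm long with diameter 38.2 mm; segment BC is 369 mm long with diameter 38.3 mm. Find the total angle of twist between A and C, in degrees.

J_AB = π(0.0382)⁴/32 = 2.09×10^-7 m⁴; J_BC = π(0.0383)⁴/32 = 2.11×10^-7 m⁴.
θ = (T/G)·Σ L_i/J_i = (1680/38.6×10⁹)·(0.624/2.09×10^-7 + 0.369/2.11×10^-7) = 0.2059 rad.

11.8°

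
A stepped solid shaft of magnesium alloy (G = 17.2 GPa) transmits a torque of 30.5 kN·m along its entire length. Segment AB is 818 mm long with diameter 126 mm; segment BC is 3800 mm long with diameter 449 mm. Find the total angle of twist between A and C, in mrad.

60.3 mrad

J_AB = π(0.126)⁴/32 = 2.47×10^-5 m⁴; J_BC = π(0.449)⁴/32 = 3.99×10^-3 m⁴.
θ = (T/G)·Σ L_i/J_i = (30500/17.2×10⁹)·(0.818/2.47×10^-5 + 3.80/3.99×10^-3) = 0.06031 rad.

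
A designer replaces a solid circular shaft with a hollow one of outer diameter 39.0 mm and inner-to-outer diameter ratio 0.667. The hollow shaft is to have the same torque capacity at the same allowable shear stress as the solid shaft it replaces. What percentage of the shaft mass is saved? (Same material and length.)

35.7 %

Equal τ_max and T ⇒ the solid shaft needs d_s³ = d_o³(1−k⁴), so d_s = 39.0·(1−0.667⁴)^(1/3) = 36.24 mm.
Area ratio A_h/A_s = d_o²(1−k²)/d_s² = (1−k²)/(1−k⁴)^(2/3) = 0.6430.
Mass saving = 1 − 0.6430 = 35.7 %.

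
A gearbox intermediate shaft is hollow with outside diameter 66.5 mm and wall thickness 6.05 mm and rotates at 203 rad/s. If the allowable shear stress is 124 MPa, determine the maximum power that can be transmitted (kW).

803 kW

J = π(d_o⁴ − d_i⁴)/32 = π(0.0665⁴ − 0.0544⁴)/32 = 1.060×10^-6 m⁴.
T_max = τ_allow·J/r = 1.24×10^8 × 1.060×10^-6 / 0.0333 = 3954 N·m.
ω = 203 rad/s, so P_max = T_max·ω = 8.026×10^5 W.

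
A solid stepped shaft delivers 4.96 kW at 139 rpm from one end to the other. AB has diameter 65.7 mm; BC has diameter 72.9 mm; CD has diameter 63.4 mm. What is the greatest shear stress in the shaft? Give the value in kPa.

ω = 2π·139/60 = 14.56 rad/s, so T = P/ω = 4.96×10³ / 14.56 = 340.8 N·m.
Under the same torque, τ_max = 16T/(πd³) is largest where d is smallest — segment CD (d = 63.4 mm).
τ_max = 16·340.8/(π·(0.0634)³) = 6.810×10^6 Pa.

6810 kPa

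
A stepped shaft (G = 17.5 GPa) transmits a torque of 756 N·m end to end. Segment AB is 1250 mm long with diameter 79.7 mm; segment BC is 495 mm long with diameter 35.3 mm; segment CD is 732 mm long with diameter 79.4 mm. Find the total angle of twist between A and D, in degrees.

J_AB = π(0.0797)⁴/32 = 3.96×10^-6 m⁴; J_BC = π(0.0353)⁴/32 = 1.52×10^-7 m⁴; J_CD = π(0.0794)⁴/32 = 3.90×10^-6 m⁴.
θ = (T/G)·Σ L_i/J_i = (756.0/17.5×10⁹)·(1.25/3.96×10^-6 + 0.495/1.52×10^-7 + 0.732/3.90×10^-6) = 0.1620 rad.

9.28°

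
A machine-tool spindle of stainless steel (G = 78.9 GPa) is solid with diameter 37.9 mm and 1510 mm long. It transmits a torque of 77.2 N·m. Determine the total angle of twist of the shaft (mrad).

J = πd⁴/32 = π(0.0379)⁴/32 = 2.026×10^-7 m⁴.
θ = T·L/(G·J) = 77.20 × 1.51 / (78.9×10⁹ × 2.026×10^-7) = 7.294×10^-3 rad.

7.29 mrad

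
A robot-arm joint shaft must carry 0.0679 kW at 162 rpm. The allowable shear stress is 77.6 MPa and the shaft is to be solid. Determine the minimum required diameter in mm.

ω = 2π·162/60 = 16.96 rad/s, so T = P/ω = 0.0679×10³ / 16.96 = 4.002 N·m.
For a solid shaft τ_max = 16T/(πd³), so d = (16T/(π τ_allow))^(1/3) = (16·4.002/(π·7.76×10^7))^(1/3) = 0.006404 m.

6.40 mm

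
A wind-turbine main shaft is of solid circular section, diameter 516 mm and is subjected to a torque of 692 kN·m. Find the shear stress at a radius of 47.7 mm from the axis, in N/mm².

4.74 N/mm²

J = πd⁴/32 = π(0.516)⁴/32 = 6.960×10^-3 m⁴.
Shear stress varies linearly with radius: τ = T·r/J = 692000 × 0.0477 / 6.960×10^-3 = 4.743×10^6 Pa.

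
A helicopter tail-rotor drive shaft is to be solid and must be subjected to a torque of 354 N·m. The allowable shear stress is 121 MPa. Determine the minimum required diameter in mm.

For a solid shaft τ_max = 16T/(πd³), so d = (16T/(π τ_allow))^(1/3) = (16·354.0/(π·1.21×10^8))^(1/3) = 0.02461 m.

24.6 mm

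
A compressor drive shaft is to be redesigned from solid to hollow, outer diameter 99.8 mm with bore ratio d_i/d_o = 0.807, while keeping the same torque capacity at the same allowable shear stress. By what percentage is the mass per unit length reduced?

49.6 %

Equal τ_max and T ⇒ the solid shaft needs d_s³ = d_o³(1−k⁴), so d_s = 99.8·(1−0.807⁴)^(1/3) = 83.03 mm.
Area ratio A_h/A_s = d_o²(1−k²)/d_s² = (1−k²)/(1−k⁴)^(2/3) = 0.5038.
Mass saving = 1 − 0.5038 = 49.6 %.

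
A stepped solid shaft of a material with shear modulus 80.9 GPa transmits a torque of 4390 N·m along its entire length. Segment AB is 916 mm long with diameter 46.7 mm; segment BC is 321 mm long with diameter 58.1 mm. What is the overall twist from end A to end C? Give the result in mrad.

122 mrad

J_AB = π(0.0467)⁴/32 = 4.67×10^-7 m⁴; J_BC = π(0.0581)⁴/32 = 1.12×10^-6 m⁴.
θ = (T/G)·Σ L_i/J_i = (4390/80.9×10⁹)·(0.916/4.67×10^-7 + 0.321/1.12×10^-6) = 0.1220 rad.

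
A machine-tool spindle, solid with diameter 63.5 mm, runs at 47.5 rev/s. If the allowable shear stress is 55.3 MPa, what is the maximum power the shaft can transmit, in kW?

J = πd⁴/32 = π(0.0635)⁴/32 = 1.596×10^-6 m⁴.
T_max = τ_allow·J/r = 5.53×10^7 × 1.596×10^-6 / 0.0318 = 2780 N·m.
ω = 2π·47.5 = 298.5 rad/s, so P_max = T_max·ω = 8.298×10^5 W.

830 kW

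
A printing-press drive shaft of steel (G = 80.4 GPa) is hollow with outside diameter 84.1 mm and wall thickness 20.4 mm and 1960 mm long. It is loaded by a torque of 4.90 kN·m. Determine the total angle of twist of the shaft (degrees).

1.50°

J = π(d_o⁴ − d_i⁴)/32 = π(0.0841⁴ − 0.0433⁴)/32 = 4.566×10^-6 m⁴.
θ = T·L/(G·J) = 4900 × 1.96 / (80.4×10⁹ × 4.566×10^-6) = 0.02616 rad.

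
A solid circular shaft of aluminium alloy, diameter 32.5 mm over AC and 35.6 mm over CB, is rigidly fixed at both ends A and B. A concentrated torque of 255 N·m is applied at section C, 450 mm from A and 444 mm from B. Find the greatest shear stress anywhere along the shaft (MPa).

17.1 MPa

Compatibility: T_A·a/J_AC = T_B·b/J_CB with T_A + T_B = T₀.
J_AC = 1.10×10^-7 m⁴, J_CB = 1.58×10^-7 m⁴, so T_A = T₀·(J_AC/a)/((J_AC/a)+(J_CB/b)) = 103.7 N·m, T_B = 151.3 N·m.
τ in each portion: τ_AC = 1.54×10^7 Pa, τ_CB = 1.71×10^7 Pa; maximum is in CB.
τ_max = T_CB·r/J = 151.3·0.0178/1.58×10^-7 = 1.708×10^7 Pa.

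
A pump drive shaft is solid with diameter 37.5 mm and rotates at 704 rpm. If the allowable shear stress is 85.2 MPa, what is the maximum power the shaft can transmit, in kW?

65.0 kW

J = πd⁴/32 = π(0.0375)⁴/32 = 1.941×10^-7 m⁴.
T_max = τ_allow·J/r = 8.52×10^7 × 1.941×10^-7 / 0.0187 = 882.2 N·m.
ω = 2π·704/60 = 73.72 rad/s, so P_max = T_max·ω = 6.504×10^4 W.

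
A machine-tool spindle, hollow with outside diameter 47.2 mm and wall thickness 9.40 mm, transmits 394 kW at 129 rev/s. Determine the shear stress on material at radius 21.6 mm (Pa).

ω = 2π·129 = 810.5 rad/s, so T = P/ω = 394×10³ / 810.5 = 486.1 N·m.
J = π(d_o⁴ − d_i⁴)/32 = π(0.0472⁴ − 0.0284⁴)/32 = 4.234×10^-7 m⁴.
Shear stress varies linearly with radius: τ = T·r/J = 486.1 × 0.0216 / 4.234×10^-7 = 2.480×10^7 Pa.

2.48e7 Pa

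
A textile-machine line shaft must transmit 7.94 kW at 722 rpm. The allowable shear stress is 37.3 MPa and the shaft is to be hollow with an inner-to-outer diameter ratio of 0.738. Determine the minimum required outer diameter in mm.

ω = 2π·722/60 = 75.61 rad/s, so T = P/ω = 7.94×10³ / 75.61 = 105.0 N·m.
For a hollow shaft with d_i/d_o = 0.738: τ_max = 16T/(π d_o³ (1−k⁴)), so d_o = [16T/(π τ_allow (1−k⁴))]^(1/3) = [16·105.0/(π·3.73×10^7·0.7034)]^(1/3) = 0.02732 m.

27.3 mm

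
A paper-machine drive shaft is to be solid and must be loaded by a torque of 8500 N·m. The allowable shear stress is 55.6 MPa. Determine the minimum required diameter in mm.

92.0 mm

For a solid shaft τ_max = 16T/(πd³), so d = (16T/(π τ_allow))^(1/3) = (16·8500/(π·5.56×10^7))^(1/3) = 0.09200 m.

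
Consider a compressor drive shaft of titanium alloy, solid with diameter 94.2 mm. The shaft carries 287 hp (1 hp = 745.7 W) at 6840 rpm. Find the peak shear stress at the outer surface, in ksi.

0.264 ksi

ω = 2π·6840/60 = 716.3 rad/s, so T = P/ω = 287×745.7 / 716.3 = 298.8 N·m.
J = πd⁴/32 = π(0.0942)⁴/32 = 7.730×10^-6 m⁴.
τ_max = T·r/J = 298.8 × 0.0471 / 7.730×10^-6 = 1.820×10^6 Pa.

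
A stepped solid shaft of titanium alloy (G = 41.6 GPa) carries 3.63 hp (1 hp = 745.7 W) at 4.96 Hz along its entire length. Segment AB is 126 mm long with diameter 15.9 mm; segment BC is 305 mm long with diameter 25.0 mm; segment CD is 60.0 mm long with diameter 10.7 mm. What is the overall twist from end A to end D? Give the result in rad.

0.156 rad

ω = 2π·4.96 = 31.16 rad/s, so T = P/ω = 3.63×745.7 / 31.16 = 86.86 N·m.
J_AB = π(0.0159)⁴/32 = 6.27×10^-9 m⁴; J_BC = π(0.0250)⁴/32 = 3.83×10^-8 m⁴; J_CD = π(0.0107)⁴/32 = 1.29×10^-9 m⁴.
θ = (T/G)·Σ L_i/J_i = (86.86/41.6×10⁹)·(0.126/6.27×10^-9 + 0.305/3.83×10^-8 + 0.0600/1.29×10^-9) = 0.1559 rad.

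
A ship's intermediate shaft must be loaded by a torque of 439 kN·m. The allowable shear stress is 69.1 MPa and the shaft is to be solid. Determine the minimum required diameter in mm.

For a solid shaft τ_max = 16T/(πd³), so d = (16T/(π τ_allow))^(1/3) = (16·439000/(π·6.91×10^7))^(1/3) = 0.3187 m.

319 mm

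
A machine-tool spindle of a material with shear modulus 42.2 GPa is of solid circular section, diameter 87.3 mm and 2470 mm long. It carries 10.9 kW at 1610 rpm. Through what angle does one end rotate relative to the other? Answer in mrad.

ω = 2π·1610/60 = 168.6 rad/s, so T = P/ω = 10.9×10³ / 168.6 = 64.65 N·m.
J = πd⁴/32 = π(0.0873)⁴/32 = 5.702×10^-6 m⁴.
θ = T·L/(G·J) = 64.65 × 2.47 / (42.2×10⁹ × 5.702×10^-6) = 6.636×10^-4 rad.

0.664 mrad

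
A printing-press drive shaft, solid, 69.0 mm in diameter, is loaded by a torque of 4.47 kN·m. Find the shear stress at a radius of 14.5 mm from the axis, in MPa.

29.1 MPa

J = πd⁴/32 = π(0.0690)⁴/32 = 2.225×10^-6 m⁴.
Shear stress varies linearly with radius: τ = T·r/J = 4470 × 0.0145 / 2.225×10^-6 = 2.913×10^7 Pa.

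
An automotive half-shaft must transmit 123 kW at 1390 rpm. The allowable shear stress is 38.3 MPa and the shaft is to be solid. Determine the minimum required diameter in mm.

48.3 mm

ω = 2π·1390/60 = 145.6 rad/s, so T = P/ω = 123×10³ / 145.6 = 845.0 N·m.
For a solid shaft τ_max = 16T/(πd³), so d = (16T/(π τ_allow))^(1/3) = (16·845.0/(π·3.83×10^7))^(1/3) = 0.04826 m.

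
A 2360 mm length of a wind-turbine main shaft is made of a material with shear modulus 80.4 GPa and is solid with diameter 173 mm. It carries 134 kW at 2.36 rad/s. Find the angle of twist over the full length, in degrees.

ω = 2.36 rad/s, so T = P/ω = 134×10³ / 2.360 = 56780 N·m.
J = πd⁴/32 = π(0.173)⁴/32 = 8.794×10^-5 m⁴.
θ = T·L/(G·J) = 56780 × 2.36 / (80.4×10⁹ × 8.794×10^-5) = 0.01895 rad.

1.09°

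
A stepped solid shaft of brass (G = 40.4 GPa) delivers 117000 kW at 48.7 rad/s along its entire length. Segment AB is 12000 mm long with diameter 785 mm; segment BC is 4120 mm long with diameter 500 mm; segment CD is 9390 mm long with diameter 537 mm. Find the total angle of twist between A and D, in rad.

0.127 rad

ω = 48.7 rad/s, so T = P/ω = 117000×10³ / 48.70 = 2.402e6 N·m.
J_AB = π(0.785)⁴/32 = 0.0373 m⁴; J_BC = π(0.500)⁴/32 = 6.14×10^-3 m⁴; J_CD = π(0.537)⁴/32 = 8.16×10^-3 m⁴.
θ = (T/G)·Σ L_i/J_i = (2.402e6/40.4×10⁹)·(12.0/0.0373 + 4.12/6.14×10^-3 + 9.39/8.16×10^-3) = 0.1275 rad.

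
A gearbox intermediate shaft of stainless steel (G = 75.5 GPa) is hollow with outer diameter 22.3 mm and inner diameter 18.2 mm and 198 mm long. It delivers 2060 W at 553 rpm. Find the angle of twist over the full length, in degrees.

ω = 2π·553/60 = 57.91 rad/s, so T = P/ω = 2060 / 57.91 = 35.57 N·m.
J = π(d_o⁴ − d_i⁴)/32 = π(0.0223⁴ − 0.0182⁴)/32 = 1.351×10^-8 m⁴.
θ = T·L/(G·J) = 35.57 × 0.198 / (75.5×10⁹ × 1.351×10^-8) = 6.907×10^-3 rad.

0.396°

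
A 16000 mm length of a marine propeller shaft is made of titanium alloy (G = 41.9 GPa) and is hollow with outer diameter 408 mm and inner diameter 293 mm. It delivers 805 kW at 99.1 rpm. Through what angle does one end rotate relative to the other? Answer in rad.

0.0148 rad

ω = 2π·99.1/60 = 10.38 rad/s, so T = P/ω = 805×10³ / 10.38 = 77570 N·m.
J = π(d_o⁴ − d_i⁴)/32 = π(0.408⁴ − 0.293⁴)/32 = 1.997×10^-3 m⁴.
θ = T·L/(G·J) = 77570 × 16.0 / (41.9×10⁹ × 1.997×10^-3) = 0.01483 rad.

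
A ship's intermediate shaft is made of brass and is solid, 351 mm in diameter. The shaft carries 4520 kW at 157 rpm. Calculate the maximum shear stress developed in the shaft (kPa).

32400 kPa

ω = 2π·157/60 = 16.44 rad/s, so T = P/ω = 4520×10³ / 16.44 = 274900 N·m.
J = πd⁴/32 = π(0.351)⁴/32 = 1.490×10^-3 m⁴.
τ_max = T·r/J = 274900 × 0.175 / 1.490×10^-3 = 3.238×10^7 Pa.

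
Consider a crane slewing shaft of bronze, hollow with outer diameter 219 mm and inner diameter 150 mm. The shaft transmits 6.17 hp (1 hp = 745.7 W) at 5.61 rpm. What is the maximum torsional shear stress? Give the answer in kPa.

4870 kPa

ω = 2π·5.61/60 = 0.5875 rad/s, so T = P/ω = 6.17×745.7 / 0.5875 = 7832 N·m.
J = π(d_o⁴ − d_i⁴)/32 = π(0.219⁴ − 0.150⁴)/32 = 1.761×10^-4 m⁴.
τ_max = T·r/J = 7832 × 0.110 / 1.761×10^-4 = 4.869×10^6 Pa.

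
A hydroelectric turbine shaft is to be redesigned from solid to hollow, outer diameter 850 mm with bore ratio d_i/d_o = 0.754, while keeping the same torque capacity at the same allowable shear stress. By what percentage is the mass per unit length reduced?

44.0 %

Equal τ_max and T ⇒ the solid shaft needs d_s³ = d_o³(1−k⁴), so d_s = 850·(1−0.754⁴)^(1/3) = 746.3 mm.
Area ratio A_h/A_s = d_o²(1−k²)/d_s² = (1−k²)/(1−k⁴)^(2/3) = 0.5598.
Mass saving = 1 − 0.5598 = 44.0 %.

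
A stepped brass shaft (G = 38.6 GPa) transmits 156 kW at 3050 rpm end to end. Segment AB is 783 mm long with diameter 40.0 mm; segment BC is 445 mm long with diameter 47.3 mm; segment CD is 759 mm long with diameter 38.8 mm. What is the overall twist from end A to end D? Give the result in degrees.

ω = 2π·3050/60 = 319.4 rad/s, so T = P/ω = 156×10³ / 319.4 = 488.4 N·m.
J_AB = π(0.0400)⁴/32 = 2.51×10^-7 m⁴; J_BC = π(0.0473)⁴/32 = 4.91×10^-7 m⁴; J_CD = π(0.0388)⁴/32 = 2.22×10^-7 m⁴.
θ = (T/G)·Σ L_i/J_i = (488.4/38.6×10⁹)·(0.783/2.51×10^-7 + 0.445/4.91×10^-7 + 0.759/2.22×10^-7) = 0.09404 rad.

5.39°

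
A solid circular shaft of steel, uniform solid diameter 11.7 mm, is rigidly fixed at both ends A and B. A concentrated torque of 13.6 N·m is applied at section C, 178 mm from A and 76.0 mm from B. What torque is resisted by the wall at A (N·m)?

4.07 N·m

With uniform GJ and both ends fixed, compatibility θ_AC = θ_CB gives T_A·a = T_B·b, together with T_A + T_B = T₀.
T_A = T₀·b/(a+b) = 13.60·76.0/254.0 = 4.069 N·m; T_B = 9.531 N·m.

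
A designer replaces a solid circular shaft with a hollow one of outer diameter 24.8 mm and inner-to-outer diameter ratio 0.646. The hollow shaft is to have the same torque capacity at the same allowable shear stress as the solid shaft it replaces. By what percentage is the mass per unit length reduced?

33.8 %

Equal τ_max and T ⇒ the solid shaft needs d_s³ = d_o³(1−k⁴), so d_s = 24.8·(1−0.646⁴)^(1/3) = 23.27 mm.
Area ratio A_h/A_s = d_o²(1−k²)/d_s² = (1−k²)/(1−k⁴)^(2/3) = 0.6620.
Mass saving = 1 − 0.6620 = 33.8 %.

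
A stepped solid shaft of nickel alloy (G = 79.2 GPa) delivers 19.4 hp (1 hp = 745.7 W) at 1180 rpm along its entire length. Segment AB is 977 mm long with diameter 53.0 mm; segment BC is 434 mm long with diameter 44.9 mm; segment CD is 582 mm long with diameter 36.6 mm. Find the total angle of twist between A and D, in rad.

ω = 2π·1180/60 = 123.6 rad/s, so T = P/ω = 19.4×745.7 / 123.6 = 117.1 N·m.
J_AB = π(0.0530)⁴/32 = 7.75×10^-7 m⁴; J_BC = π(0.0449)⁴/32 = 3.99×10^-7 m⁴; J_CD = π(0.0366)⁴/32 = 1.76×10^-7 m⁴.
θ = (T/G)·Σ L_i/J_i = (117.1/79.2×10⁹)·(0.977/7.75×10^-7 + 0.434/3.99×10^-7 + 0.582/1.76×10^-7) = 8.356×10^-3 rad.

0.00836 rad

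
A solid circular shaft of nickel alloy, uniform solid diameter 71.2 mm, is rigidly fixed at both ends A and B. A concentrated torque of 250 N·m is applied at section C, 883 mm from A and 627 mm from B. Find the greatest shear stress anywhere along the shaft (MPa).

2.06 MPa

With uniform GJ and both ends fixed, compatibility θ_AC = θ_CB gives T_A·a = T_B·b, together with T_A + T_B = T₀.
T_A = T₀·b/(a+b) = 250.0·627/1510 = 103.8 N·m; T_B = 146.2 N·m.
τ in each portion: τ_AC = 1.46×10^6 Pa, τ_CB = 2.06×10^6 Pa; maximum is in CB.
τ_max = T_CB·r/J = 146.2·0.0356/2.52×10^-6 = 2.063×10^6 Pa.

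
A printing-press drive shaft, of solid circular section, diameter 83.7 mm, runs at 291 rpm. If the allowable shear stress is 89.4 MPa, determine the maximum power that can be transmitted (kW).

314 kW

J = πd⁴/32 = π(0.0837)⁴/32 = 4.818×10^-6 m⁴.
T_max = τ_allow·J/r = 8.94×10^7 × 4.818×10^-6 / 0.0418 = 10290 N·m.
ω = 2π·291/60 = 30.47 rad/s, so P_max = T_max·ω = 3.137×10^5 W.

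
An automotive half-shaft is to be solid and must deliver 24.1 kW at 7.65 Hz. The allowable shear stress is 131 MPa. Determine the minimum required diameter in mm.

26.9 mm

ω = 2π·7.65 = 48.07 rad/s, so T = P/ω = 24.1×10³ / 48.07 = 501.4 N·m.
For a solid shaft τ_max = 16T/(πd³), so d = (16T/(π τ_allow))^(1/3) = (16·501.4/(π·1.31×10^8))^(1/3) = 0.02691 m.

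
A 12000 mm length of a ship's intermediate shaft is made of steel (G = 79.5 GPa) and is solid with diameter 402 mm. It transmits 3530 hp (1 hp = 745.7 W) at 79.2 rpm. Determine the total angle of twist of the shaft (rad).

ω = 2π·79.2/60 = 8.294 rad/s, so T = P/ω = 3530×745.7 / 8.294 = 317400 N·m.
J = πd⁴/32 = π(0.402)⁴/32 = 2.564×10^-3 m⁴.
θ = T·L/(G·J) = 317400 × 12.0 / (79.5×10⁹ × 2.564×10^-3) = 0.01869 rad.

0.0187 rad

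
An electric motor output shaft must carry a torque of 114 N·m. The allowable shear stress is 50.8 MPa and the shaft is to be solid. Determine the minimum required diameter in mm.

22.5 mm

For a solid shaft τ_max = 16T/(πd³), so d = (16T/(π τ_allow))^(1/3) = (16·114.0/(π·5.08×10^7))^(1/3) = 0.02253 m.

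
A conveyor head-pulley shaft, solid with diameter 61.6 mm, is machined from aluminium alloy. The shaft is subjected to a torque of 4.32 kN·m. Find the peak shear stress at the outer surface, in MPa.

94.1 MPa

J = πd⁴/32 = π(0.0616)⁴/32 = 1.414×10^-6 m⁴.
τ_max = T·r/J = 4320 × 0.0308 / 1.414×10^-6 = 9.413×10^7 Pa.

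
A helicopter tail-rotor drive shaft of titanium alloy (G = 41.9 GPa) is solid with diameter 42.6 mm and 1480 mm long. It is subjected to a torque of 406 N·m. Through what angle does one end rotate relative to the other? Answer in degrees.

J = πd⁴/32 = π(0.0426)⁴/32 = 3.233×10^-7 m⁴.
θ = T·L/(G·J) = 406.0 × 1.48 / (41.9×10⁹ × 3.233×10^-7) = 0.04435 rad.

2.54°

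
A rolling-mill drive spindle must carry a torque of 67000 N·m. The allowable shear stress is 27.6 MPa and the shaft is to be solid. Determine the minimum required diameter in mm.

For a solid shaft τ_max = 16T/(πd³), so d = (16T/(π τ_allow))^(1/3) = (16·67000/(π·2.76×10^7))^(1/3) = 0.2312 m.

231 mm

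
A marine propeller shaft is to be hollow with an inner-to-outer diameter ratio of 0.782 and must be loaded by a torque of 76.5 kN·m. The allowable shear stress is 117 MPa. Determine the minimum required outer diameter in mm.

175 mm

For a hollow shaft with d_i/d_o = 0.782: τ_max = 16T/(π d_o³ (1−k⁴)), so d_o = [16T/(π τ_allow (1−k⁴))]^(1/3) = [16·76500/(π·1.17×10^8·0.6260)]^(1/3) = 0.1746 m.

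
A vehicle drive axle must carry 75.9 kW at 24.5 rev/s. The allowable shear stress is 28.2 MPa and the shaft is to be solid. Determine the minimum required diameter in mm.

ω = 2π·24.5 = 153.9 rad/s, so T = P/ω = 75.9×10³ / 153.9 = 493.1 N·m.
For a solid shaft τ_max = 16T/(πd³), so d = (16T/(π τ_allow))^(1/3) = (16·493.1/(π·2.82×10^7))^(1/3) = 0.04466 m.

44.7 mm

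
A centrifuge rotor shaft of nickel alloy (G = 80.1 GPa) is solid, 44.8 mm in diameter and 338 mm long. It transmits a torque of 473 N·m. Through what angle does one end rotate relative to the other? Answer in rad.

J = πd⁴/32 = π(0.0448)⁴/32 = 3.955×10^-7 m⁴.
θ = T·L/(G·J) = 473.0 × 0.338 / (80.1×10⁹ × 3.955×10^-7) = 5.047×10^-3 rad.

0.00505 rad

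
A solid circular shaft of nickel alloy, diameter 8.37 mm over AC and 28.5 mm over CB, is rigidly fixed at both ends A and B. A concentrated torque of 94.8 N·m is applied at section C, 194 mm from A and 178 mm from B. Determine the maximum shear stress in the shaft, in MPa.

20.7 MPa

Compatibility: T_A·a/J_AC = T_B·b/J_CB with T_A + T_B = T₀.
J_AC = 4.82×10^-10 m⁴, J_CB = 6.48×10^-8 m⁴, so T_A = T₀·(J_AC/a)/((J_AC/a)+(J_CB/b)) = 0.6427 N·m, T_B = 94.16 N·m.
τ in each portion: τ_AC = 5.58×10^6 Pa, τ_CB = 2.07×10^7 Pa; maximum is in CB.
τ_max = T_CB·r/J = 94.16·0.0143/6.48×10^-8 = 2.072×10^7 Pa.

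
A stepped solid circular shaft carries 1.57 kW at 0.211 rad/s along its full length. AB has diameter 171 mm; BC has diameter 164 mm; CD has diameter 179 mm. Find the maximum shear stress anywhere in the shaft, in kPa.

ω = 0.211 rad/s, so T = P/ω = 1.57×10³ / 0.2110 = 7441 N·m.
Under the same torque, τ_max = 16T/(πd³) is largest where d is smallest — segment BC (d = 164 mm).
τ_max = 16·7441/(π·(0.164)³) = 8.591×10^6 Pa.

8590 kPa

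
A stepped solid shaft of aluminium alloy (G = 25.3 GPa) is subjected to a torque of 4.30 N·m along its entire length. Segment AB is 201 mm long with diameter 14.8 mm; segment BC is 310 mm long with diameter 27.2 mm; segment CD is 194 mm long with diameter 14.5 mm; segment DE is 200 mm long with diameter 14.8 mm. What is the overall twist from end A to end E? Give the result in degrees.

1.32°

J_AB = π(0.0148)⁴/32 = 4.71×10^-9 m⁴; J_BC = π(0.0272)⁴/32 = 5.37×10^-8 m⁴; J_CD = π(0.0145)⁴/32 = 4.34×10^-9 m⁴; J_DE = π(0.0148)⁴/32 = 4.71×10^-9 m⁴.
θ = (T/G)·Σ L_i/J_i = (4.300/25.3×10⁹)·(0.201/4.71×10^-9 + 0.310/5.37×10^-8 + 0.194/4.34×10^-9 + 0.200/4.71×10^-9) = 0.02305 rad.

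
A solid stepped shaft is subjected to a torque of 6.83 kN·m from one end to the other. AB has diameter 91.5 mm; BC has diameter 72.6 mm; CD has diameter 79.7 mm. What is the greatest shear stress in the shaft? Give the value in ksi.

Under the same torque, τ_max = 16T/(πd³) is largest where d is smallest — segment BC (d = 72.6 mm).
τ_max = 16·6830/(π·(0.0726)³) = 9.090×10^7 Pa.

13.2 ksi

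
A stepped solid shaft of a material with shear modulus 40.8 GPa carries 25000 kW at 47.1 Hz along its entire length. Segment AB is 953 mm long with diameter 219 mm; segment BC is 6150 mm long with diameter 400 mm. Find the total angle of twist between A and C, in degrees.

0.791°

ω = 2π·47.1 = 295.9 rad/s, so T = P/ω = 25000×10³ / 295.9 = 84480 N·m.
J_AB = π(0.219)⁴/32 = 2.26×10^-4 m⁴; J_BC = π(0.400)⁴/32 = 2.51×10^-3 m⁴.
θ = (T/G)·Σ L_i/J_i = (84480/40.8×10⁹)·(0.953/2.26×10^-4 + 6.15/2.51×10^-3) = 0.01380 rad.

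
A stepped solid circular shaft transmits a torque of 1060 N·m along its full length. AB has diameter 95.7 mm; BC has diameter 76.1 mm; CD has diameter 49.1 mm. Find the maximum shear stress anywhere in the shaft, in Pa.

Under the same torque, τ_max = 16T/(πd³) is largest where d is smallest — segment CD (d = 49.1 mm).
τ_max = 16·1060/(π·(0.0491)³) = 4.561×10^7 Pa.

4.56e7 Pa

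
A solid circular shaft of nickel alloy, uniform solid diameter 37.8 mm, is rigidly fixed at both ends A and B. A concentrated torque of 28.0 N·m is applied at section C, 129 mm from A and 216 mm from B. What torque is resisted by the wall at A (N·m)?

With uniform GJ and both ends fixed, compatibility θ_AC = θ_CB gives T_A·a = T_B·b, together with T_A + T_B = T₀.
T_A = T₀·b/(a+b) = 28.00·216/345.0 = 17.53 N·m; T_B = 10.47 N·m.

17.5 N·m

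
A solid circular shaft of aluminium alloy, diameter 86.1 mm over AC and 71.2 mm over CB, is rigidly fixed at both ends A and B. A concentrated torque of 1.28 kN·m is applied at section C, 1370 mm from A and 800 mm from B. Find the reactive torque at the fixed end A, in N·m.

711 N·m

Compatibility: T_A·a/J_AC = T_B·b/J_CB with T_A + T_B = T₀.
J_AC = 5.40×10^-6 m⁴, J_CB = 2.52×10^-6 m⁴, so T_A = T₀·(J_AC/a)/((J_AC/a)+(J_CB/b)) = 710.8 N·m, T_B = 569.2 N·m.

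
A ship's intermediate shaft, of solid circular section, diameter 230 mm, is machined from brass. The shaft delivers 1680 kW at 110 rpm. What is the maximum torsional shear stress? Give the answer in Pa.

6.10e7 Pa

ω = 2π·110/60 = 11.52 rad/s, so T = P/ω = 1680×10³ / 11.52 = 145800 N·m.
J = πd⁴/32 = π(0.230)⁴/32 = 2.747×10^-4 m⁴.
τ_max = T·r/J = 145800 × 0.115 / 2.747×10^-4 = 6.105×10^7 Pa.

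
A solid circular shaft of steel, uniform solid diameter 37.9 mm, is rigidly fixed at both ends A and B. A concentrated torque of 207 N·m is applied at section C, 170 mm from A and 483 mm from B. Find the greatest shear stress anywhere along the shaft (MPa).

With uniform GJ and both ends fixed, compatibility θ_AC = θ_CB gives T_A·a = T_B·b, together with T_A + T_B = T₀.
T_A = T₀·b/(a+b) = 207.0·483/653.0 = 153.1 N·m; T_B = 53.89 N·m.
τ in each portion: τ_AC = 1.43×10^7 Pa, τ_CB = 5.04×10^6 Pa; maximum is in AC.
τ_max = T_AC·r/J = 153.1·0.0189/2.03×10^-7 = 1.432×10^7 Pa.

14.3 MPa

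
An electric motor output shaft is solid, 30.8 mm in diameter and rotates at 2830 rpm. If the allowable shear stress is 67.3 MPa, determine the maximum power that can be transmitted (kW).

114 kW

J = πd⁴/32 = π(0.0308)⁴/32 = 8.835×10^-8 m⁴.
T_max = τ_allow·J/r = 6.73×10^7 × 8.835×10^-8 / 0.0154 = 386.1 N·m.
ω = 2π·2830/60 = 296.4 rad/s, so P_max = T_max·ω = 1.144×10^5 W.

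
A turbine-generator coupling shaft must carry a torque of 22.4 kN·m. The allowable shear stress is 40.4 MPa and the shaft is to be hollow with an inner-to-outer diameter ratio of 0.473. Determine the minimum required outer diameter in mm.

For a hollow shaft with d_i/d_o = 0.473: τ_max = 16T/(π d_o³ (1−k⁴)), so d_o = [16T/(π τ_allow (1−k⁴))]^(1/3) = [16·22400/(π·4.04×10^7·0.9499)]^(1/3) = 0.1438 m.

144 mm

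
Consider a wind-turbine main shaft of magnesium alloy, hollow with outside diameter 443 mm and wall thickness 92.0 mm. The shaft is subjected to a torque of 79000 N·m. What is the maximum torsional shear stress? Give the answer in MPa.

5.24 MPa

J = π(d_o⁴ − d_i⁴)/32 = π(0.443⁴ − 0.259⁴)/32 = 3.339×10^-3 m⁴.
τ_max = T·r/J = 79000 × 0.222 / 3.339×10^-3 = 5.240×10^6 Pa.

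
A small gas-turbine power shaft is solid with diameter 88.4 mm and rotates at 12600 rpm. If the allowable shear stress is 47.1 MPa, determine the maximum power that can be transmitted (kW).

J = πd⁴/32 = π(0.0884)⁴/32 = 5.995×10^-6 m⁴.
T_max = τ_allow·J/r = 4.71×10^7 × 5.995×10^-6 / 0.0442 = 6389 N·m.
ω = 2π·12600/60 = 1319 rad/s, so P_max = T_max·ω = 8.430×10^6 W.

8430 kW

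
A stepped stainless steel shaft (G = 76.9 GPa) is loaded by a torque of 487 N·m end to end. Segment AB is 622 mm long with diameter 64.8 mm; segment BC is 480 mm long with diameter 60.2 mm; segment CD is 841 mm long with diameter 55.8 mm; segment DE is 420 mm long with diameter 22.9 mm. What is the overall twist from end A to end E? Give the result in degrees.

J_AB = π(0.0648)⁴/32 = 1.73×10^-6 m⁴; J_BC = π(0.0602)⁴/32 = 1.29×10^-6 m⁴; J_CD = π(0.0558)⁴/32 = 9.52×10^-7 m⁴; J_DE = π(0.0229)⁴/32 = 2.70×10^-8 m⁴.
θ = (T/G)·Σ L_i/J_i = (487.0/76.9×10⁹)·(0.622/1.73×10^-6 + 0.480/1.29×10^-6 + 0.841/9.52×10^-7 + 0.420/2.70×10^-8) = 0.1087 rad.

6.23°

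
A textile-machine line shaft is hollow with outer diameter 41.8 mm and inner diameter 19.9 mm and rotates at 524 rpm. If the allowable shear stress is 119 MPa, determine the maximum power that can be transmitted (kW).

J = π(d_o⁴ − d_i⁴)/32 = π(0.0418⁴ − 0.0199⁴)/32 = 2.843×10^-7 m⁴.
T_max = τ_allow·J/r = 1.19×10^8 × 2.843×10^-7 / 0.0209 = 1619 N·m.
ω = 2π·524/60 = 54.87 rad/s, so P_max = T_max·ω = 8.883×10^4 W.

88.8 kW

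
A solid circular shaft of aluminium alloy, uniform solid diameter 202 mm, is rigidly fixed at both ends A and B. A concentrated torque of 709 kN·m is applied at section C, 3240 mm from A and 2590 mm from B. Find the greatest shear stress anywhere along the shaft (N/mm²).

243 N/mm²

With uniform GJ and both ends fixed, compatibility θ_AC = θ_CB gives T_A·a = T_B·b, together with T_A + T_B = T₀.
T_A = T₀·b/(a+b) = 709000·2590/5830 = 315000 N·m; T_B = 394000 N·m.
τ in each portion: τ_AC = 1.95×10^8 Pa, τ_CB = 2.43×10^8 Pa; maximum is in CB.
τ_max = T_CB·r/J = 394000·0.101/1.63×10^-4 = 2.435×10^8 Pa.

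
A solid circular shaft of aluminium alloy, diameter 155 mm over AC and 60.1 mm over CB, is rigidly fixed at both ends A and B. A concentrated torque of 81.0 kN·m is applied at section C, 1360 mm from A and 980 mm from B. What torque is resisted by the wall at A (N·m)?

78500 N·m

Compatibility: T_A·a/J_AC = T_B·b/J_CB with T_A + T_B = T₀.
J_AC = 5.67×10^-5 m⁴, J_CB = 1.28×10^-6 m⁴, so T_A = T₀·(J_AC/a)/((J_AC/a)+(J_CB/b)) = 78540 N·m, T_B = 2464 N·m.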